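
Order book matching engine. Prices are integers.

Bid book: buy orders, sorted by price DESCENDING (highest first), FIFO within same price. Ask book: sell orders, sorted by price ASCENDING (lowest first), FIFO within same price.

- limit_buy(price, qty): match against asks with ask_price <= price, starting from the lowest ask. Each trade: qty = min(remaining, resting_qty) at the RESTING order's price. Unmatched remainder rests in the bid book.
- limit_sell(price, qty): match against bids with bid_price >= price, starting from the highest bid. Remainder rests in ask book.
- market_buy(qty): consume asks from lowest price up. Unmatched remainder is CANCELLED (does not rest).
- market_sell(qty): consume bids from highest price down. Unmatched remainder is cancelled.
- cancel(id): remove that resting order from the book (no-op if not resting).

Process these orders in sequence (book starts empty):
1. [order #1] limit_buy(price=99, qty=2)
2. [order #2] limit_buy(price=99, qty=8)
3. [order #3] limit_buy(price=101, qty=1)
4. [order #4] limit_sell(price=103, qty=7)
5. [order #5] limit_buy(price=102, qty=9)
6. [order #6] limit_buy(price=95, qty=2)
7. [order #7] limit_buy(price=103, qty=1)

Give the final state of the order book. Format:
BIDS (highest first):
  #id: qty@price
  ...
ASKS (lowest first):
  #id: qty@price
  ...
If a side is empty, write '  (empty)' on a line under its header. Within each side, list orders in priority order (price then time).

After op 1 [order #1] limit_buy(price=99, qty=2): fills=none; bids=[#1:2@99] asks=[-]
After op 2 [order #2] limit_buy(price=99, qty=8): fills=none; bids=[#1:2@99 #2:8@99] asks=[-]
After op 3 [order #3] limit_buy(price=101, qty=1): fills=none; bids=[#3:1@101 #1:2@99 #2:8@99] asks=[-]
After op 4 [order #4] limit_sell(price=103, qty=7): fills=none; bids=[#3:1@101 #1:2@99 #2:8@99] asks=[#4:7@103]
After op 5 [order #5] limit_buy(price=102, qty=9): fills=none; bids=[#5:9@102 #3:1@101 #1:2@99 #2:8@99] asks=[#4:7@103]
After op 6 [order #6] limit_buy(price=95, qty=2): fills=none; bids=[#5:9@102 #3:1@101 #1:2@99 #2:8@99 #6:2@95] asks=[#4:7@103]
After op 7 [order #7] limit_buy(price=103, qty=1): fills=#7x#4:1@103; bids=[#5:9@102 #3:1@101 #1:2@99 #2:8@99 #6:2@95] asks=[#4:6@103]

Answer: BIDS (highest first):
  #5: 9@102
  #3: 1@101
  #1: 2@99
  #2: 8@99
  #6: 2@95
ASKS (lowest first):
  #4: 6@103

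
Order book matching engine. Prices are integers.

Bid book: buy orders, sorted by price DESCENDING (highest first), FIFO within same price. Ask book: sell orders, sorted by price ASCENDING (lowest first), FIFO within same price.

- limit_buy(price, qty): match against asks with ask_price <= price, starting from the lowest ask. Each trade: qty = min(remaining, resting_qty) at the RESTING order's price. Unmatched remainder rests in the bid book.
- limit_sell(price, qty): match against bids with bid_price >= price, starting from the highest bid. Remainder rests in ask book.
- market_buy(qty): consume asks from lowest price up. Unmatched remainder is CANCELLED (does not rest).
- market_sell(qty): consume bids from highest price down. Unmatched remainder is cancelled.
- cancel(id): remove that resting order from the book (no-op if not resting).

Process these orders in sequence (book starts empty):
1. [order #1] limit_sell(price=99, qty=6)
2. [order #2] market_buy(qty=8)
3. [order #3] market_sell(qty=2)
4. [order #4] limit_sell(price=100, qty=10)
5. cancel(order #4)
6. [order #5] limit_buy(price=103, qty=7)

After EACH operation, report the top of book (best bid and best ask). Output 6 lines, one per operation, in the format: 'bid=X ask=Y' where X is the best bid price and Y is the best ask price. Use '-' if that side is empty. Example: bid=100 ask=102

After op 1 [order #1] limit_sell(price=99, qty=6): fills=none; bids=[-] asks=[#1:6@99]
After op 2 [order #2] market_buy(qty=8): fills=#2x#1:6@99; bids=[-] asks=[-]
After op 3 [order #3] market_sell(qty=2): fills=none; bids=[-] asks=[-]
After op 4 [order #4] limit_sell(price=100, qty=10): fills=none; bids=[-] asks=[#4:10@100]
After op 5 cancel(order #4): fills=none; bids=[-] asks=[-]
After op 6 [order #5] limit_buy(price=103, qty=7): fills=none; bids=[#5:7@103] asks=[-]

Answer: bid=- ask=99
bid=- ask=-
bid=- ask=-
bid=- ask=100
bid=- ask=-
bid=103 ask=-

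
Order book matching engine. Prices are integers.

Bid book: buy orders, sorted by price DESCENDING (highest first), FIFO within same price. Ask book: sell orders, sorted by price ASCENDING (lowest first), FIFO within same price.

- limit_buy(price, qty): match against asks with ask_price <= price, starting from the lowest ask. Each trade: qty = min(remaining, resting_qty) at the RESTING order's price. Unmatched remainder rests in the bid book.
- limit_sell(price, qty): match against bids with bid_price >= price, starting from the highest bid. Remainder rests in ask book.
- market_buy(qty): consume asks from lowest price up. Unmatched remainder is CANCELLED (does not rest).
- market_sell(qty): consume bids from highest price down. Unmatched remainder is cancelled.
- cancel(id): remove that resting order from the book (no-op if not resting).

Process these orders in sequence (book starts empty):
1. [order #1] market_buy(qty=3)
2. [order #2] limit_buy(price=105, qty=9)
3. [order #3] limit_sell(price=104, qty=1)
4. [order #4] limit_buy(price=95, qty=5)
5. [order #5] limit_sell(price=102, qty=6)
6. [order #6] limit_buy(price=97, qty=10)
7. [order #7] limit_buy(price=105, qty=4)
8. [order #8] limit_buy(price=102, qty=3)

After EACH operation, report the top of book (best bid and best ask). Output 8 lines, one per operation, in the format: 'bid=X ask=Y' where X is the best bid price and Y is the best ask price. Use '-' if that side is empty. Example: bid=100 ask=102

After op 1 [order #1] market_buy(qty=3): fills=none; bids=[-] asks=[-]
After op 2 [order #2] limit_buy(price=105, qty=9): fills=none; bids=[#2:9@105] asks=[-]
After op 3 [order #3] limit_sell(price=104, qty=1): fills=#2x#3:1@105; bids=[#2:8@105] asks=[-]
After op 4 [order #4] limit_buy(price=95, qty=5): fills=none; bids=[#2:8@105 #4:5@95] asks=[-]
After op 5 [order #5] limit_sell(price=102, qty=6): fills=#2x#5:6@105; bids=[#2:2@105 #4:5@95] asks=[-]
After op 6 [order #6] limit_buy(price=97, qty=10): fills=none; bids=[#2:2@105 #6:10@97 #4:5@95] asks=[-]
After op 7 [order #7] limit_buy(price=105, qty=4): fills=none; bids=[#2:2@105 #7:4@105 #6:10@97 #4:5@95] asks=[-]
After op 8 [order #8] limit_buy(price=102, qty=3): fills=none; bids=[#2:2@105 #7:4@105 #8:3@102 #6:10@97 #4:5@95] asks=[-]

Answer: bid=- ask=-
bid=105 ask=-
bid=105 ask=-
bid=105 ask=-
bid=105 ask=-
bid=105 ask=-
bid=105 ask=-
bid=105 ask=-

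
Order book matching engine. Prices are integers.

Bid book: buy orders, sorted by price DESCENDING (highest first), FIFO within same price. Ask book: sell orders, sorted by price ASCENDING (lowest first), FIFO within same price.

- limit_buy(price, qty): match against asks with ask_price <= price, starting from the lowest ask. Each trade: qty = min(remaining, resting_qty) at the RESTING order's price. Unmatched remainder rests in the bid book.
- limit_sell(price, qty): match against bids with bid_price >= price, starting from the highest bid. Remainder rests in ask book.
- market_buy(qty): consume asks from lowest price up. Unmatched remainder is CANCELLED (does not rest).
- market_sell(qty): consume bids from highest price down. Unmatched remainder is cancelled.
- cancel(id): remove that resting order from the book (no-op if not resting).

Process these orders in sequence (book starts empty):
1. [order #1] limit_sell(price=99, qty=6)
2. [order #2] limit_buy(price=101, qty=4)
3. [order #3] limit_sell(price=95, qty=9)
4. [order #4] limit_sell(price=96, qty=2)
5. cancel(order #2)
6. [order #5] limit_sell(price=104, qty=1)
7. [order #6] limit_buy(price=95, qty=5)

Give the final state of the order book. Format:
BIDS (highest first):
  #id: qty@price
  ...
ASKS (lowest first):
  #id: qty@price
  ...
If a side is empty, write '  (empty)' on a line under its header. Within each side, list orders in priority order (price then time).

After op 1 [order #1] limit_sell(price=99, qty=6): fills=none; bids=[-] asks=[#1:6@99]
After op 2 [order #2] limit_buy(price=101, qty=4): fills=#2x#1:4@99; bids=[-] asks=[#1:2@99]
After op 3 [order #3] limit_sell(price=95, qty=9): fills=none; bids=[-] asks=[#3:9@95 #1:2@99]
After op 4 [order #4] limit_sell(price=96, qty=2): fills=none; bids=[-] asks=[#3:9@95 #4:2@96 #1:2@99]
After op 5 cancel(order #2): fills=none; bids=[-] asks=[#3:9@95 #4:2@96 #1:2@99]
After op 6 [order #5] limit_sell(price=104, qty=1): fills=none; bids=[-] asks=[#3:9@95 #4:2@96 #1:2@99 #5:1@104]
After op 7 [order #6] limit_buy(price=95, qty=5): fills=#6x#3:5@95; bids=[-] asks=[#3:4@95 #4:2@96 #1:2@99 #5:1@104]

Answer: BIDS (highest first):
  (empty)
ASKS (lowest first):
  #3: 4@95
  #4: 2@96
  #1: 2@99
  #5: 1@104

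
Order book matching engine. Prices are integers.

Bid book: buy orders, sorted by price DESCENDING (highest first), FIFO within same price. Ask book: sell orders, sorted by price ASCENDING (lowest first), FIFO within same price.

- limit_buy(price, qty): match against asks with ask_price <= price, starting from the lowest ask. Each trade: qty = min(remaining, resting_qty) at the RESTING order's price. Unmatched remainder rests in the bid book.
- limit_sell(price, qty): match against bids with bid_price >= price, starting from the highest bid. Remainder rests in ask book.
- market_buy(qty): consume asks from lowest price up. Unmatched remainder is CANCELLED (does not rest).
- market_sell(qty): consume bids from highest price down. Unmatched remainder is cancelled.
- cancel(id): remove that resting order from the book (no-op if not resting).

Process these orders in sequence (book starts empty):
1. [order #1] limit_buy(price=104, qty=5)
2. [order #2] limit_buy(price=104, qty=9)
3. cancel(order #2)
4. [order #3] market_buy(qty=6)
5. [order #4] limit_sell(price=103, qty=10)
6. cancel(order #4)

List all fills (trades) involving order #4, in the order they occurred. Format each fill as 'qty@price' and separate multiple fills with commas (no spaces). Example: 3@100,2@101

Answer: 5@104

Derivation:
After op 1 [order #1] limit_buy(price=104, qty=5): fills=none; bids=[#1:5@104] asks=[-]
After op 2 [order #2] limit_buy(price=104, qty=9): fills=none; bids=[#1:5@104 #2:9@104] asks=[-]
After op 3 cancel(order #2): fills=none; bids=[#1:5@104] asks=[-]
After op 4 [order #3] market_buy(qty=6): fills=none; bids=[#1:5@104] asks=[-]
After op 5 [order #4] limit_sell(price=103, qty=10): fills=#1x#4:5@104; bids=[-] asks=[#4:5@103]
After op 6 cancel(order #4): fills=none; bids=[-] asks=[-]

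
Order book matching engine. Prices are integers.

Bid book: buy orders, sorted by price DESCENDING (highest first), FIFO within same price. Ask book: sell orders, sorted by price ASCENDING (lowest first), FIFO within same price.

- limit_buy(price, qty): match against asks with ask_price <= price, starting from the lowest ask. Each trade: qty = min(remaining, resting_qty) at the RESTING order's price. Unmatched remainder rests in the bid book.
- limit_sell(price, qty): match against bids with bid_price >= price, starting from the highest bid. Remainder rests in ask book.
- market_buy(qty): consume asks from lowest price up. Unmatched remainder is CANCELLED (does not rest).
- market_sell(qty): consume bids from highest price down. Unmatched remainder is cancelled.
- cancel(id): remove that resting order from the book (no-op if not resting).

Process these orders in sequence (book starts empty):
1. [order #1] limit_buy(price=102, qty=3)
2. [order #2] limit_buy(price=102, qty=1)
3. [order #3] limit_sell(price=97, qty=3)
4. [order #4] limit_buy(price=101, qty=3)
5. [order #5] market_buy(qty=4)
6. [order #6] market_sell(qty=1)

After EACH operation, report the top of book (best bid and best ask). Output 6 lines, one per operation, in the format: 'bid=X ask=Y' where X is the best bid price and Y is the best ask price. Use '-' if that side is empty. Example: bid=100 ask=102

Answer: bid=102 ask=-
bid=102 ask=-
bid=102 ask=-
bid=102 ask=-
bid=102 ask=-
bid=101 ask=-

Derivation:
After op 1 [order #1] limit_buy(price=102, qty=3): fills=none; bids=[#1:3@102] asks=[-]
After op 2 [order #2] limit_buy(price=102, qty=1): fills=none; bids=[#1:3@102 #2:1@102] asks=[-]
After op 3 [order #3] limit_sell(price=97, qty=3): fills=#1x#3:3@102; bids=[#2:1@102] asks=[-]
After op 4 [order #4] limit_buy(price=101, qty=3): fills=none; bids=[#2:1@102 #4:3@101] asks=[-]
After op 5 [order #5] market_buy(qty=4): fills=none; bids=[#2:1@102 #4:3@101] asks=[-]
After op 6 [order #6] market_sell(qty=1): fills=#2x#6:1@102; bids=[#4:3@101] asks=[-]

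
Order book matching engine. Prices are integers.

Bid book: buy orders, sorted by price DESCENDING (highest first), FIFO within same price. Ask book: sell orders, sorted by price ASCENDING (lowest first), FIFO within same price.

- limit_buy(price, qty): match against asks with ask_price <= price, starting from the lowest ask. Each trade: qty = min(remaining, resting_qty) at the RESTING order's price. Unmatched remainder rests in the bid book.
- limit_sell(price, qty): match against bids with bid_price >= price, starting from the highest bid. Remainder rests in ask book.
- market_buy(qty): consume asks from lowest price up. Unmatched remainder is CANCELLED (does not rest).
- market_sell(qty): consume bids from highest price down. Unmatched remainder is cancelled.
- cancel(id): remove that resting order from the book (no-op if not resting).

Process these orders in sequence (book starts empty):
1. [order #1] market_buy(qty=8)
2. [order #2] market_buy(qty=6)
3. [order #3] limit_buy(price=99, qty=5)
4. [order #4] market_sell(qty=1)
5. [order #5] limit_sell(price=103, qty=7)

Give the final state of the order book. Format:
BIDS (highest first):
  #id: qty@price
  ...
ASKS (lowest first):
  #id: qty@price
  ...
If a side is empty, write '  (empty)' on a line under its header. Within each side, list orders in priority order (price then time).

Answer: BIDS (highest first):
  #3: 4@99
ASKS (lowest first):
  #5: 7@103

Derivation:
After op 1 [order #1] market_buy(qty=8): fills=none; bids=[-] asks=[-]
After op 2 [order #2] market_buy(qty=6): fills=none; bids=[-] asks=[-]
After op 3 [order #3] limit_buy(price=99, qty=5): fills=none; bids=[#3:5@99] asks=[-]
After op 4 [order #4] market_sell(qty=1): fills=#3x#4:1@99; bids=[#3:4@99] asks=[-]
After op 5 [order #5] limit_sell(price=103, qty=7): fills=none; bids=[#3:4@99] asks=[#5:7@103]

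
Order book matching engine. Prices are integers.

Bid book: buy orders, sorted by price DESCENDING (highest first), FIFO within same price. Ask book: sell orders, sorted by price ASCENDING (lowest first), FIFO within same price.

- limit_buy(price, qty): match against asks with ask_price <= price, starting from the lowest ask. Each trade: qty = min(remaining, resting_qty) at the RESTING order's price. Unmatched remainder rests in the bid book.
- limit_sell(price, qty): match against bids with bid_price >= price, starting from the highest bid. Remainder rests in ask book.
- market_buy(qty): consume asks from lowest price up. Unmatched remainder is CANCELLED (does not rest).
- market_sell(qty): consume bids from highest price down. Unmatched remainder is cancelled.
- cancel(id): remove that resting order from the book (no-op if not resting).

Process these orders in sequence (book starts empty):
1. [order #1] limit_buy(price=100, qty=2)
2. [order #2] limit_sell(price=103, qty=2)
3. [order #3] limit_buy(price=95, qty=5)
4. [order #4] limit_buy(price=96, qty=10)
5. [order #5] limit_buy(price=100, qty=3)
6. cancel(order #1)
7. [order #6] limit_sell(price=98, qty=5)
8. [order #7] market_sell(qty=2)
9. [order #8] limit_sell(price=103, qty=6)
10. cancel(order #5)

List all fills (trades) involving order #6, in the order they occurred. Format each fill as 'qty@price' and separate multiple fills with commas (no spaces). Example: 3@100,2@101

Answer: 3@100

Derivation:
After op 1 [order #1] limit_buy(price=100, qty=2): fills=none; bids=[#1:2@100] asks=[-]
After op 2 [order #2] limit_sell(price=103, qty=2): fills=none; bids=[#1:2@100] asks=[#2:2@103]
After op 3 [order #3] limit_buy(price=95, qty=5): fills=none; bids=[#1:2@100 #3:5@95] asks=[#2:2@103]
After op 4 [order #4] limit_buy(price=96, qty=10): fills=none; bids=[#1:2@100 #4:10@96 #3:5@95] asks=[#2:2@103]
After op 5 [order #5] limit_buy(price=100, qty=3): fills=none; bids=[#1:2@100 #5:3@100 #4:10@96 #3:5@95] asks=[#2:2@103]
After op 6 cancel(order #1): fills=none; bids=[#5:3@100 #4:10@96 #3:5@95] asks=[#2:2@103]
After op 7 [order #6] limit_sell(price=98, qty=5): fills=#5x#6:3@100; bids=[#4:10@96 #3:5@95] asks=[#6:2@98 #2:2@103]
After op 8 [order #7] market_sell(qty=2): fills=#4x#7:2@96; bids=[#4:8@96 #3:5@95] asks=[#6:2@98 #2:2@103]
After op 9 [order #8] limit_sell(price=103, qty=6): fills=none; bids=[#4:8@96 #3:5@95] asks=[#6:2@98 #2:2@103 #8:6@103]
After op 10 cancel(order #5): fills=none; bids=[#4:8@96 #3:5@95] asks=[#6:2@98 #2:2@103 #8:6@103]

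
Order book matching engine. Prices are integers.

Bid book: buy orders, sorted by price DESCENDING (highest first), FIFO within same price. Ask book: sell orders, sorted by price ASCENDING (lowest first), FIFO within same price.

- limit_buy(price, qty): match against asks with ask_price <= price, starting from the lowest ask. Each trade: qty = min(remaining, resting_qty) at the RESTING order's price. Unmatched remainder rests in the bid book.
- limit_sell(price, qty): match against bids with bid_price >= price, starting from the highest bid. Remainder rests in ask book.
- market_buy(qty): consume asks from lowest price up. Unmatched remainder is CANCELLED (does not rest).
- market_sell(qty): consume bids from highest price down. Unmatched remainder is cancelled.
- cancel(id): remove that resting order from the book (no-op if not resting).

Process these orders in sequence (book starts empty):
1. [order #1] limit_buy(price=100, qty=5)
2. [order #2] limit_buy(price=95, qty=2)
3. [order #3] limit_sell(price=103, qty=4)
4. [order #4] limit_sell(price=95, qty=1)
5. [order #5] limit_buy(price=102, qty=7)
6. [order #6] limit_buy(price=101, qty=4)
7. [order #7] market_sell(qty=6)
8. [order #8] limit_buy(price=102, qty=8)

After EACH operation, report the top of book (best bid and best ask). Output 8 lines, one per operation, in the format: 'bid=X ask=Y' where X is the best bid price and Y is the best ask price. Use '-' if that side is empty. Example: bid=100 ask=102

Answer: bid=100 ask=-
bid=100 ask=-
bid=100 ask=103
bid=100 ask=103
bid=102 ask=103
bid=102 ask=103
bid=102 ask=103
bid=102 ask=103

Derivation:
After op 1 [order #1] limit_buy(price=100, qty=5): fills=none; bids=[#1:5@100] asks=[-]
After op 2 [order #2] limit_buy(price=95, qty=2): fills=none; bids=[#1:5@100 #2:2@95] asks=[-]
After op 3 [order #3] limit_sell(price=103, qty=4): fills=none; bids=[#1:5@100 #2:2@95] asks=[#3:4@103]
After op 4 [order #4] limit_sell(price=95, qty=1): fills=#1x#4:1@100; bids=[#1:4@100 #2:2@95] asks=[#3:4@103]
After op 5 [order #5] limit_buy(price=102, qty=7): fills=none; bids=[#5:7@102 #1:4@100 #2:2@95] asks=[#3:4@103]
After op 6 [order #6] limit_buy(price=101, qty=4): fills=none; bids=[#5:7@102 #6:4@101 #1:4@100 #2:2@95] asks=[#3:4@103]
After op 7 [order #7] market_sell(qty=6): fills=#5x#7:6@102; bids=[#5:1@102 #6:4@101 #1:4@100 #2:2@95] asks=[#3:4@103]
After op 8 [order #8] limit_buy(price=102, qty=8): fills=none; bids=[#5:1@102 #8:8@102 #6:4@101 #1:4@100 #2:2@95] asks=[#3:4@103]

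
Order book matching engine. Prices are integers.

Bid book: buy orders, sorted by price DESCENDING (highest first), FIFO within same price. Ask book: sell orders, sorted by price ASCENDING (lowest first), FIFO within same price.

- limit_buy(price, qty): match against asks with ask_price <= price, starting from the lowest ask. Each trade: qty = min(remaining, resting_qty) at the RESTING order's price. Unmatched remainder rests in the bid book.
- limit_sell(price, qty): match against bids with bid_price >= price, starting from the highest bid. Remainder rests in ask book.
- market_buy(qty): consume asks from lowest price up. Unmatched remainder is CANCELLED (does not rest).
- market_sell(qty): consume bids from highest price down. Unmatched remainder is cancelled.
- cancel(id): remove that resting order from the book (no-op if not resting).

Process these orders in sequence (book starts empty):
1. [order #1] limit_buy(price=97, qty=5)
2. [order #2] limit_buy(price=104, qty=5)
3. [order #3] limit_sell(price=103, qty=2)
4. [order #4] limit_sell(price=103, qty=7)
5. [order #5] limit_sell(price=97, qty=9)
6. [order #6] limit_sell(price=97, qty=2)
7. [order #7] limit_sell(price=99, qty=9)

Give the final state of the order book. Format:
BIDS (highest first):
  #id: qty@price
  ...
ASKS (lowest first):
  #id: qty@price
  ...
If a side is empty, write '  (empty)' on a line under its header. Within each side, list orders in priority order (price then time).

After op 1 [order #1] limit_buy(price=97, qty=5): fills=none; bids=[#1:5@97] asks=[-]
After op 2 [order #2] limit_buy(price=104, qty=5): fills=none; bids=[#2:5@104 #1:5@97] asks=[-]
After op 3 [order #3] limit_sell(price=103, qty=2): fills=#2x#3:2@104; bids=[#2:3@104 #1:5@97] asks=[-]
After op 4 [order #4] limit_sell(price=103, qty=7): fills=#2x#4:3@104; bids=[#1:5@97] asks=[#4:4@103]
After op 5 [order #5] limit_sell(price=97, qty=9): fills=#1x#5:5@97; bids=[-] asks=[#5:4@97 #4:4@103]
After op 6 [order #6] limit_sell(price=97, qty=2): fills=none; bids=[-] asks=[#5:4@97 #6:2@97 #4:4@103]
After op 7 [order #7] limit_sell(price=99, qty=9): fills=none; bids=[-] asks=[#5:4@97 #6:2@97 #7:9@99 #4:4@103]

Answer: BIDS (highest first):
  (empty)
ASKS (lowest first):
  #5: 4@97
  #6: 2@97
  #7: 9@99
  #4: 4@103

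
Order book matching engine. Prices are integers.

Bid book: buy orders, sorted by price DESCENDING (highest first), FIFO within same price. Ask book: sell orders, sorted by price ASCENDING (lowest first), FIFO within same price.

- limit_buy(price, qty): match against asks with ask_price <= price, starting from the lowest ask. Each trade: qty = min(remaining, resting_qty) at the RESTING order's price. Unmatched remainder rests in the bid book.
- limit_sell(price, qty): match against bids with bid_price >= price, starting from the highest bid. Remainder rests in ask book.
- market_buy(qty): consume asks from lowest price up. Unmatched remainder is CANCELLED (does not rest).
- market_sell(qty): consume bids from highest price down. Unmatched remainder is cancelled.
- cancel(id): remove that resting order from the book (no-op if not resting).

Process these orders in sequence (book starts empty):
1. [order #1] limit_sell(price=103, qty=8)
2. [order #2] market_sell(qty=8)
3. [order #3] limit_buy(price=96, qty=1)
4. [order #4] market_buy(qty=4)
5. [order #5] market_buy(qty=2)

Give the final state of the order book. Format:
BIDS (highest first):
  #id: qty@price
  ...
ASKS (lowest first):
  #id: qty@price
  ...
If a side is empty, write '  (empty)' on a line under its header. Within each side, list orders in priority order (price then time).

After op 1 [order #1] limit_sell(price=103, qty=8): fills=none; bids=[-] asks=[#1:8@103]
After op 2 [order #2] market_sell(qty=8): fills=none; bids=[-] asks=[#1:8@103]
After op 3 [order #3] limit_buy(price=96, qty=1): fills=none; bids=[#3:1@96] asks=[#1:8@103]
After op 4 [order #4] market_buy(qty=4): fills=#4x#1:4@103; bids=[#3:1@96] asks=[#1:4@103]
After op 5 [order #5] market_buy(qty=2): fills=#5x#1:2@103; bids=[#3:1@96] asks=[#1:2@103]

Answer: BIDS (highest first):
  #3: 1@96
ASKS (lowest first):
  #1: 2@103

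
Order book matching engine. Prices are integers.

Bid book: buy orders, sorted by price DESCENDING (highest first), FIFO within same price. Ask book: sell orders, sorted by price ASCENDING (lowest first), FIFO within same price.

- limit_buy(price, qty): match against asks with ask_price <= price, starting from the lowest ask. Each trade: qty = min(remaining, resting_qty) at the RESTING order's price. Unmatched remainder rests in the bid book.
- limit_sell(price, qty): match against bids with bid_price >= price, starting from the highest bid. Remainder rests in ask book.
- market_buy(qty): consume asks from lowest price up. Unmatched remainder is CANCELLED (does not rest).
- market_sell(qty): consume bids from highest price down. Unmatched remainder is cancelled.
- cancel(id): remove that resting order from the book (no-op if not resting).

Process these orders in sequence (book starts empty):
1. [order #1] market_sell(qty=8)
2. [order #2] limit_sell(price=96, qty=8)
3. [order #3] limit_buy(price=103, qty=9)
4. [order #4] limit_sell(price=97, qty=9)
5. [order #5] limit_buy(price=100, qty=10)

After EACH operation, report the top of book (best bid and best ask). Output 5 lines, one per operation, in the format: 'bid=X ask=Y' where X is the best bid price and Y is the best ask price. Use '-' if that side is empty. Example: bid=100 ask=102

After op 1 [order #1] market_sell(qty=8): fills=none; bids=[-] asks=[-]
After op 2 [order #2] limit_sell(price=96, qty=8): fills=none; bids=[-] asks=[#2:8@96]
After op 3 [order #3] limit_buy(price=103, qty=9): fills=#3x#2:8@96; bids=[#3:1@103] asks=[-]
After op 4 [order #4] limit_sell(price=97, qty=9): fills=#3x#4:1@103; bids=[-] asks=[#4:8@97]
After op 5 [order #5] limit_buy(price=100, qty=10): fills=#5x#4:8@97; bids=[#5:2@100] asks=[-]

Answer: bid=- ask=-
bid=- ask=96
bid=103 ask=-
bid=- ask=97
bid=100 ask=-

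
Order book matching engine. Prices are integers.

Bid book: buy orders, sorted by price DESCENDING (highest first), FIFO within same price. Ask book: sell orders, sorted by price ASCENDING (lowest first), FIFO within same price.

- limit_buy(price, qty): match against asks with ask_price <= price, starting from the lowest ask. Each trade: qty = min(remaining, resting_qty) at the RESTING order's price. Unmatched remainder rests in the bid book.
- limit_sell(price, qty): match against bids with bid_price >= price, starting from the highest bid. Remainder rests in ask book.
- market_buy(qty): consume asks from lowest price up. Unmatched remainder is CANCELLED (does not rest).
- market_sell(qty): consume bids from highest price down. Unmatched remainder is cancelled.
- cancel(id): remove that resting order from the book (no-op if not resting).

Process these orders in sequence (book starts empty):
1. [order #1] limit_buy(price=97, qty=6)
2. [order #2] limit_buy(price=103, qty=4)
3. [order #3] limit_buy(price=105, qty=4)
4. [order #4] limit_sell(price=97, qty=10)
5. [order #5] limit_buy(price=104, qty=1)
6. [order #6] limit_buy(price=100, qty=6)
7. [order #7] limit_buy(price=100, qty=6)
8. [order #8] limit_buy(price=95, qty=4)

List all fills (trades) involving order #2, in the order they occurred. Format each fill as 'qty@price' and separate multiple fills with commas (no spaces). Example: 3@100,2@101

After op 1 [order #1] limit_buy(price=97, qty=6): fills=none; bids=[#1:6@97] asks=[-]
After op 2 [order #2] limit_buy(price=103, qty=4): fills=none; bids=[#2:4@103 #1:6@97] asks=[-]
After op 3 [order #3] limit_buy(price=105, qty=4): fills=none; bids=[#3:4@105 #2:4@103 #1:6@97] asks=[-]
After op 4 [order #4] limit_sell(price=97, qty=10): fills=#3x#4:4@105 #2x#4:4@103 #1x#4:2@97; bids=[#1:4@97] asks=[-]
After op 5 [order #5] limit_buy(price=104, qty=1): fills=none; bids=[#5:1@104 #1:4@97] asks=[-]
After op 6 [order #6] limit_buy(price=100, qty=6): fills=none; bids=[#5:1@104 #6:6@100 #1:4@97] asks=[-]
After op 7 [order #7] limit_buy(price=100, qty=6): fills=none; bids=[#5:1@104 #6:6@100 #7:6@100 #1:4@97] asks=[-]
After op 8 [order #8] limit_buy(price=95, qty=4): fills=none; bids=[#5:1@104 #6:6@100 #7:6@100 #1:4@97 #8:4@95] asks=[-]

Answer: 4@103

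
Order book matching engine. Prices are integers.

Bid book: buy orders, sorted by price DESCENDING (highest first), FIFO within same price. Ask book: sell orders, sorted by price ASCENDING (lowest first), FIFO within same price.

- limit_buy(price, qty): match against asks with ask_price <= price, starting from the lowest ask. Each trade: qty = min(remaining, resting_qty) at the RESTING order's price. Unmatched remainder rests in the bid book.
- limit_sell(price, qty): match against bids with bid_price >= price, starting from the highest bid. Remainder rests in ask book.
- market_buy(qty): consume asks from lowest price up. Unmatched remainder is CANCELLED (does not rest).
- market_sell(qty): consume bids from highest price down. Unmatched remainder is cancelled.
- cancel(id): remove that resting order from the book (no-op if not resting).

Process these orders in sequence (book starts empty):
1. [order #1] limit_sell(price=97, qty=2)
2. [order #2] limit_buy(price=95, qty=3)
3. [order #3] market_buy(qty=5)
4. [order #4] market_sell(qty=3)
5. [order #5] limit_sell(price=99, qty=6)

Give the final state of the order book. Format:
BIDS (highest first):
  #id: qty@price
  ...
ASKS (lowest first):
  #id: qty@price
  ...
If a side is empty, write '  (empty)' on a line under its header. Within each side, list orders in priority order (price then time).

After op 1 [order #1] limit_sell(price=97, qty=2): fills=none; bids=[-] asks=[#1:2@97]
After op 2 [order #2] limit_buy(price=95, qty=3): fills=none; bids=[#2:3@95] asks=[#1:2@97]
After op 3 [order #3] market_buy(qty=5): fills=#3x#1:2@97; bids=[#2:3@95] asks=[-]
After op 4 [order #4] market_sell(qty=3): fills=#2x#4:3@95; bids=[-] asks=[-]
After op 5 [order #5] limit_sell(price=99, qty=6): fills=none; bids=[-] asks=[#5:6@99]

Answer: BIDS (highest first):
  (empty)
ASKS (lowest first):
  #5: 6@99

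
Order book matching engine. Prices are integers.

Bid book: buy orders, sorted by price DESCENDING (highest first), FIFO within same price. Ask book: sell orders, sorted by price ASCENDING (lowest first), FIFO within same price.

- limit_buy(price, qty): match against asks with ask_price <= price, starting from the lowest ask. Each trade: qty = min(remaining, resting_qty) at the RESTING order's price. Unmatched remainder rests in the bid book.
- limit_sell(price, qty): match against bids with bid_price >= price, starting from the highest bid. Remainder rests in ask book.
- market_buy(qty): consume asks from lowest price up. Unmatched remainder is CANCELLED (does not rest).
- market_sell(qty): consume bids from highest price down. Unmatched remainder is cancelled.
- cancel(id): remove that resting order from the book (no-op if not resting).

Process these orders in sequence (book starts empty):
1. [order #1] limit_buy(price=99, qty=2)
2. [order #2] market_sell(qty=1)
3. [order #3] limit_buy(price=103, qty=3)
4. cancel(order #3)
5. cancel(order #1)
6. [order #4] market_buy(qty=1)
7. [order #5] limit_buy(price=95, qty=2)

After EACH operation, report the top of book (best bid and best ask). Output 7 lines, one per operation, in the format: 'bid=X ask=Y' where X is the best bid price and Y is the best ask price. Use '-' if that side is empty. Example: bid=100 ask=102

After op 1 [order #1] limit_buy(price=99, qty=2): fills=none; bids=[#1:2@99] asks=[-]
After op 2 [order #2] market_sell(qty=1): fills=#1x#2:1@99; bids=[#1:1@99] asks=[-]
After op 3 [order #3] limit_buy(price=103, qty=3): fills=none; bids=[#3:3@103 #1:1@99] asks=[-]
After op 4 cancel(order #3): fills=none; bids=[#1:1@99] asks=[-]
After op 5 cancel(order #1): fills=none; bids=[-] asks=[-]
After op 6 [order #4] market_buy(qty=1): fills=none; bids=[-] asks=[-]
After op 7 [order #5] limit_buy(price=95, qty=2): fills=none; bids=[#5:2@95] asks=[-]

Answer: bid=99 ask=-
bid=99 ask=-
bid=103 ask=-
bid=99 ask=-
bid=- ask=-
bid=- ask=-
bid=95 ask=-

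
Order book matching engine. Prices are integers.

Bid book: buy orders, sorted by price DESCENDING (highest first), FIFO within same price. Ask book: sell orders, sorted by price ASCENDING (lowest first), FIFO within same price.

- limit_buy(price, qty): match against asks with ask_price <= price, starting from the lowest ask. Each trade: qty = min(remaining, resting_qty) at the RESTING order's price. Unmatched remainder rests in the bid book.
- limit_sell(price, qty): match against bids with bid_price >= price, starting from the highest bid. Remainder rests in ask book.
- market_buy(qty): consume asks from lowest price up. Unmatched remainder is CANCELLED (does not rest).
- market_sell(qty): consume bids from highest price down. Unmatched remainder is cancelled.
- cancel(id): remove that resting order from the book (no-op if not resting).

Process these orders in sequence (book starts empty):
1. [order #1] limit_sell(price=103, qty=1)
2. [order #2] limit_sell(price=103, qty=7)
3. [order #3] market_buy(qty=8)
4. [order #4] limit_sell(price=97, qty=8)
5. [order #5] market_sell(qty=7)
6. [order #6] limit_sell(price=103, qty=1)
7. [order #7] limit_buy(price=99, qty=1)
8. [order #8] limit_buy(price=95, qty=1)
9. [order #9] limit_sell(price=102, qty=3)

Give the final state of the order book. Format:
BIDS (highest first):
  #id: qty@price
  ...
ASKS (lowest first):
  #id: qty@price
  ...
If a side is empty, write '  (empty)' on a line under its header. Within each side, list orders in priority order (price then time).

After op 1 [order #1] limit_sell(price=103, qty=1): fills=none; bids=[-] asks=[#1:1@103]
After op 2 [order #2] limit_sell(price=103, qty=7): fills=none; bids=[-] asks=[#1:1@103 #2:7@103]
After op 3 [order #3] market_buy(qty=8): fills=#3x#1:1@103 #3x#2:7@103; bids=[-] asks=[-]
After op 4 [order #4] limit_sell(price=97, qty=8): fills=none; bids=[-] asks=[#4:8@97]
After op 5 [order #5] market_sell(qty=7): fills=none; bids=[-] asks=[#4:8@97]
After op 6 [order #6] limit_sell(price=103, qty=1): fills=none; bids=[-] asks=[#4:8@97 #6:1@103]
After op 7 [order #7] limit_buy(price=99, qty=1): fills=#7x#4:1@97; bids=[-] asks=[#4:7@97 #6:1@103]
After op 8 [order #8] limit_buy(price=95, qty=1): fills=none; bids=[#8:1@95] asks=[#4:7@97 #6:1@103]
After op 9 [order #9] limit_sell(price=102, qty=3): fills=none; bids=[#8:1@95] asks=[#4:7@97 #9:3@102 #6:1@103]

Answer: BIDS (highest first):
  #8: 1@95
ASKS (lowest first):
  #4: 7@97
  #9: 3@102
  #6: 1@103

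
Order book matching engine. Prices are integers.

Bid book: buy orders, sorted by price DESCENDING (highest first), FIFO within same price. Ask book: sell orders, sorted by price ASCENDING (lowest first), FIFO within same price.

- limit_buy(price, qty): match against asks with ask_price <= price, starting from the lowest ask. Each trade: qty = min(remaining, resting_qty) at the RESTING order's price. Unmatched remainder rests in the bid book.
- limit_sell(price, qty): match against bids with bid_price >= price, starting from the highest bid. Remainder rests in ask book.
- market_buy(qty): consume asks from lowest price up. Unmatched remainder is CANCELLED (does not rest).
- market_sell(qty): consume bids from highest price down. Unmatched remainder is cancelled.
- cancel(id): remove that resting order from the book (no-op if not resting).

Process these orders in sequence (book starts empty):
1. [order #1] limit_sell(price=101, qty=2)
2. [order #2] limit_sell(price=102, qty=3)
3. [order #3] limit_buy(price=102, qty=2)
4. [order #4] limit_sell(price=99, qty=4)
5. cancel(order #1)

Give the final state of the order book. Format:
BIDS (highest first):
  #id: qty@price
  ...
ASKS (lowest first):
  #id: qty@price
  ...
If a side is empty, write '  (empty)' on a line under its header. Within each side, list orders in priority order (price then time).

Answer: BIDS (highest first):
  (empty)
ASKS (lowest first):
  #4: 4@99
  #2: 3@102

Derivation:
After op 1 [order #1] limit_sell(price=101, qty=2): fills=none; bids=[-] asks=[#1:2@101]
After op 2 [order #2] limit_sell(price=102, qty=3): fills=none; bids=[-] asks=[#1:2@101 #2:3@102]
After op 3 [order #3] limit_buy(price=102, qty=2): fills=#3x#1:2@101; bids=[-] asks=[#2:3@102]
After op 4 [order #4] limit_sell(price=99, qty=4): fills=none; bids=[-] asks=[#4:4@99 #2:3@102]
After op 5 cancel(order #1): fills=none; bids=[-] asks=[#4:4@99 #2:3@102]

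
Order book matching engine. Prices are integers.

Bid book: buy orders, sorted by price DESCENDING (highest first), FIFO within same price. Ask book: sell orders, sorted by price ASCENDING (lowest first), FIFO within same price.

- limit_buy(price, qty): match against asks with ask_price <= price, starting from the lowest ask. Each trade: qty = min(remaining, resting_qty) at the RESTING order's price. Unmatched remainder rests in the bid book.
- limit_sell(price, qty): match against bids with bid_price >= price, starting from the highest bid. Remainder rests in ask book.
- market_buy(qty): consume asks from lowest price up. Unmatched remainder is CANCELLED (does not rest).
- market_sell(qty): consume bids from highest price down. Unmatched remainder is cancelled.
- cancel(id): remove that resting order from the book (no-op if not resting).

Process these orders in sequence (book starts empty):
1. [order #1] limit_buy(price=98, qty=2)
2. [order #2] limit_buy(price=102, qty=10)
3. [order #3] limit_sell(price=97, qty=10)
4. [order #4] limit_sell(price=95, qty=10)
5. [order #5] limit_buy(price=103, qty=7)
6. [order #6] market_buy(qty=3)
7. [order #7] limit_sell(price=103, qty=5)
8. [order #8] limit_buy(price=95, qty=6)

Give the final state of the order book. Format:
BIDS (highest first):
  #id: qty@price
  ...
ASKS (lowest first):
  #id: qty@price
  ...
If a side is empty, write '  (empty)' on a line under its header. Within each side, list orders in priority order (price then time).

After op 1 [order #1] limit_buy(price=98, qty=2): fills=none; bids=[#1:2@98] asks=[-]
After op 2 [order #2] limit_buy(price=102, qty=10): fills=none; bids=[#2:10@102 #1:2@98] asks=[-]
After op 3 [order #3] limit_sell(price=97, qty=10): fills=#2x#3:10@102; bids=[#1:2@98] asks=[-]
After op 4 [order #4] limit_sell(price=95, qty=10): fills=#1x#4:2@98; bids=[-] asks=[#4:8@95]
After op 5 [order #5] limit_buy(price=103, qty=7): fills=#5x#4:7@95; bids=[-] asks=[#4:1@95]
After op 6 [order #6] market_buy(qty=3): fills=#6x#4:1@95; bids=[-] asks=[-]
After op 7 [order #7] limit_sell(price=103, qty=5): fills=none; bids=[-] asks=[#7:5@103]
After op 8 [order #8] limit_buy(price=95, qty=6): fills=none; bids=[#8:6@95] asks=[#7:5@103]

Answer: BIDS (highest first):
  #8: 6@95
ASKS (lowest first):
  #7: 5@103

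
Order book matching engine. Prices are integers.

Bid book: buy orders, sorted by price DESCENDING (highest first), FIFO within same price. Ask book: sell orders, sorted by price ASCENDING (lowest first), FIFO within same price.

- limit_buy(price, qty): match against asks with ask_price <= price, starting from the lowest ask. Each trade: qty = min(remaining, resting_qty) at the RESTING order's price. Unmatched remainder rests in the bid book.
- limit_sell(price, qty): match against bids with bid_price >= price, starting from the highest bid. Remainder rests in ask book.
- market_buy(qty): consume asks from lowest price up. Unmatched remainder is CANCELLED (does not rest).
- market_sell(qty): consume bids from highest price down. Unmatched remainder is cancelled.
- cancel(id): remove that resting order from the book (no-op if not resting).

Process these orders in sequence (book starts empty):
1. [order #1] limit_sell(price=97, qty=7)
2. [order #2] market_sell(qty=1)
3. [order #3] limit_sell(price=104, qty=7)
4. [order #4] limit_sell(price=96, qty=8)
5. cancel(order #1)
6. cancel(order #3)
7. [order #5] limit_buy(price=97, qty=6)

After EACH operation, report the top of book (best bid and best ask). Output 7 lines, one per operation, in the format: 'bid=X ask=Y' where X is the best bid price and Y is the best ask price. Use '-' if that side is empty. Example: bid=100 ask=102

After op 1 [order #1] limit_sell(price=97, qty=7): fills=none; bids=[-] asks=[#1:7@97]
After op 2 [order #2] market_sell(qty=1): fills=none; bids=[-] asks=[#1:7@97]
After op 3 [order #3] limit_sell(price=104, qty=7): fills=none; bids=[-] asks=[#1:7@97 #3:7@104]
After op 4 [order #4] limit_sell(price=96, qty=8): fills=none; bids=[-] asks=[#4:8@96 #1:7@97 #3:7@104]
After op 5 cancel(order #1): fills=none; bids=[-] asks=[#4:8@96 #3:7@104]
After op 6 cancel(order #3): fills=none; bids=[-] asks=[#4:8@96]
After op 7 [order #5] limit_buy(price=97, qty=6): fills=#5x#4:6@96; bids=[-] asks=[#4:2@96]

Answer: bid=- ask=97
bid=- ask=97
bid=- ask=97
bid=- ask=96
bid=- ask=96
bid=- ask=96
bid=- ask=96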